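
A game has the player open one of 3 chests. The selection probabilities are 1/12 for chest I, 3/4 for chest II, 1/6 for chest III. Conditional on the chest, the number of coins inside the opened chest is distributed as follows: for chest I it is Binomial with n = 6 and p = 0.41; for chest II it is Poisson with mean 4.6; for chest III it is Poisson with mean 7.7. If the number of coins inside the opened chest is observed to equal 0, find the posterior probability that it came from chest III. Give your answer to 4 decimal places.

0.0068

Likelihoods P(X=0 | ·): I: 0.0421805; II: 0.0100518; III: 0.000452827.
Posterior ∝ prior × likelihood. Numerator for III: 0.166667·0.000452827 = 7.54712e-05.
Normalizing constant: 0.0833333·0.0421805 + 0.75·0.0100518 + 0.166667·0.000452827 = 0.0111294.
P(III | observation) = 7.54712e-05 / 0.0111294 = 0.00678125.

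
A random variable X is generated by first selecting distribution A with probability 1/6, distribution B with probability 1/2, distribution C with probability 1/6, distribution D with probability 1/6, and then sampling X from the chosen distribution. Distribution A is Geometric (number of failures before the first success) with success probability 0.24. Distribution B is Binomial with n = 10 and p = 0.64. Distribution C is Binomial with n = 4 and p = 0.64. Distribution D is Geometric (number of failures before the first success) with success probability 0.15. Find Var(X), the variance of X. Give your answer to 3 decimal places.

Per component, A: μ=3.16667, E[X²]=23.2222; B: μ=6.4, E[X²]=43.264; C: μ=2.56, E[X²]=7.4752; D: μ=5.66667, E[X²]=69.8889.
E[X] = 0.166667·3.16667 + 0.5·6.4 + 0.166667·2.56 + 0.166667·5.66667 = 5.09889.
E[X²] = 0.166667·23.2222 + 0.5·43.264 + 0.166667·7.4752 + 0.166667·69.8889 = 38.3964.
Var(X) = E[X²] − (E[X])² = 38.3964 − 25.9987 = 12.3977.

12.398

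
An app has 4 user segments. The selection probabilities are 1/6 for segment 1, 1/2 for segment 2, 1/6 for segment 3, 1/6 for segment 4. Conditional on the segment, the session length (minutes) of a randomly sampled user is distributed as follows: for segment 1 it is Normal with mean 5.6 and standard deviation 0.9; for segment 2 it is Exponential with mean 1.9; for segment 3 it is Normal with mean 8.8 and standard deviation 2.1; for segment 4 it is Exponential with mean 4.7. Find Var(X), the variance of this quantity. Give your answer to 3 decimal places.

12.892

Per component, 1: μ=5.6, E[X²]=32.17; 2: μ=1.9, E[X²]=7.22; 3: μ=8.8, E[X²]=81.85; 4: μ=4.7, E[X²]=44.18.
E[X] = 0.166667·5.6 + 0.5·1.9 + 0.166667·8.8 + 0.166667·4.7 = 4.13333.
E[X²] = 0.166667·32.17 + 0.5·7.22 + 0.166667·81.85 + 0.166667·44.18 = 29.9767.
Var(X) = E[X²] − (E[X])² = 29.9767 − 17.0844 = 12.8922.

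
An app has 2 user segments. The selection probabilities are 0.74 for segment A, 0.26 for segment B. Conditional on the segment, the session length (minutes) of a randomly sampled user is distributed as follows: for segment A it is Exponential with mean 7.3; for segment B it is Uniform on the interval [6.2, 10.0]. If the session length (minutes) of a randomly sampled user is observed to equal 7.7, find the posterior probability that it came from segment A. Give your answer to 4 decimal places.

0.3404

Likelihoods f(7.7 | ·): A: 0.0477074; B: 0.263158.
Posterior ∝ prior × likelihood. Numerator for A: 0.74·0.0477074 = 0.0353035.
Normalizing constant: 0.74·0.0477074 + 0.26·0.263158 = 0.103725.
P(A | observation) = 0.0353035 / 0.103725 = 0.340358.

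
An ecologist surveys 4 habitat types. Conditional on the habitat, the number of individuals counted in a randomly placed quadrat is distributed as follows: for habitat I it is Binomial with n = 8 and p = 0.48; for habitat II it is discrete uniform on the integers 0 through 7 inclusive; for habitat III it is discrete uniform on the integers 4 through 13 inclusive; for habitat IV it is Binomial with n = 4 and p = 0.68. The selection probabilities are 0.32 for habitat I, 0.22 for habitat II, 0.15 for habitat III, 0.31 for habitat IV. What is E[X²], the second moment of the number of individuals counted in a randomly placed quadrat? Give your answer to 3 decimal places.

23.846

For each component E[X²] = Var + (mean)², giving I: 16.7424; II: 17.5; III: 80.5; IV: 8.2688.
Overall E[X²] = 0.32·16.7424 + 0.22·17.5 + 0.15·80.5 + 0.31·8.2688 = 23.8459.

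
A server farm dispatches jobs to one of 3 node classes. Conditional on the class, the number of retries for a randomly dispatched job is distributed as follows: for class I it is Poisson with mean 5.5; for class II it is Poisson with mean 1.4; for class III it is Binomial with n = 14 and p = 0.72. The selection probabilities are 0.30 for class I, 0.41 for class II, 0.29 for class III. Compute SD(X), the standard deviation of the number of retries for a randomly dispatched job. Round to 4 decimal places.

Per component, I: μ=5.5, E[X²]=35.75; II: μ=1.4, E[X²]=3.36; III: μ=10.08, E[X²]=104.429.
E[X] = 0.3·5.5 + 0.41·1.4 + 0.29·10.08 = 5.1472.
E[X²] = 0.3·35.75 + 0.41·3.36 + 0.29·104.429 = 42.387.
Var(X) = E[X²] − (E[X])² = 42.387 − 26.4937 = 15.8933.
SD(X) = √15.8933 = 3.98664.

3.9866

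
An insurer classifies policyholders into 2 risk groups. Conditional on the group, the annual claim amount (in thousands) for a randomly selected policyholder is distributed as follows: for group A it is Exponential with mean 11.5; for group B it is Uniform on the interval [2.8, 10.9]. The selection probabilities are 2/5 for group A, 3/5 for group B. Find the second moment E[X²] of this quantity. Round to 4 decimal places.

For each component E[X²] = Var + (mean)², giving A: 264.5; B: 52.39.
Overall E[X²] = 0.4·264.5 + 0.6·52.39 = 137.234.

137.2340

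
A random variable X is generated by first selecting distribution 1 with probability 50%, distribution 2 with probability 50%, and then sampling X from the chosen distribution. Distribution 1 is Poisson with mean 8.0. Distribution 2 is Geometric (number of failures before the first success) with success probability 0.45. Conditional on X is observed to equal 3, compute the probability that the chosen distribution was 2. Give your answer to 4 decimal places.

Likelihoods P(X=3 | ·): 1: 0.0286261; 2: 0.0748688.
Posterior ∝ prior × likelihood. Numerator for 2: 0.5·0.0748688 = 0.0374344.
Normalizing constant: 0.5·0.0286261 + 0.5·0.0748688 = 0.0517474.
P(2 | observation) = 0.0374344 / 0.0517474 = 0.723405.

0.7234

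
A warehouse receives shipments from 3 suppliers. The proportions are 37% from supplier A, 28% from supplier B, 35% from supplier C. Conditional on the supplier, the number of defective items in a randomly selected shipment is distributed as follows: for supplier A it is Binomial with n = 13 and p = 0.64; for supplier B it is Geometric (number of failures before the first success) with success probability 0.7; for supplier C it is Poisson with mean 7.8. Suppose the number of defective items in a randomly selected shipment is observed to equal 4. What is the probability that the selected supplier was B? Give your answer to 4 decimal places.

0.0563

Likelihoods P(X=4 | ·): A: 0.0121828; B: 0.00567; C: 0.0631932.
Posterior ∝ prior × likelihood. Numerator for B: 0.28·0.00567 = 0.0015876.
Normalizing constant: 0.37·0.0121828 + 0.28·0.00567 + 0.35·0.0631932 = 0.0282129.
P(B | observation) = 0.0015876 / 0.0282129 = 0.0562722.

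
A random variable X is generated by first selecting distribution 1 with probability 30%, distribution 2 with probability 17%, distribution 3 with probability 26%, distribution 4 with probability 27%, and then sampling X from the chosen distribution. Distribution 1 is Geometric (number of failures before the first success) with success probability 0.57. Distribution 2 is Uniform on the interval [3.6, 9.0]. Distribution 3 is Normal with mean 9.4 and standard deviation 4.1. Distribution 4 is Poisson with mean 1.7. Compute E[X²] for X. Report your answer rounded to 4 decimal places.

36.3117

For each component E[X²] = Var + (mean)², giving 1: 1.89258; 2: 42.12; 3: 105.17; 4: 4.59.
Overall E[X²] = 0.3·1.89258 + 0.17·42.12 + 0.26·105.17 + 0.27·4.59 = 36.3117.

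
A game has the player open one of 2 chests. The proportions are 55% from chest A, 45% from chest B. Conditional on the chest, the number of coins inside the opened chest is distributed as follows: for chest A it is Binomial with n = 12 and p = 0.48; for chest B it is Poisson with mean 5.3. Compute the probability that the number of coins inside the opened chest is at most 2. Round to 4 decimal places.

Conditional on each chest, P(X ≤ 2): A: 0.0267022; B: 0.101554.
By total probability, P(X ≤ 2) = 0.55·0.0267022 + 0.45·0.101554 = 0.0603855.

0.0604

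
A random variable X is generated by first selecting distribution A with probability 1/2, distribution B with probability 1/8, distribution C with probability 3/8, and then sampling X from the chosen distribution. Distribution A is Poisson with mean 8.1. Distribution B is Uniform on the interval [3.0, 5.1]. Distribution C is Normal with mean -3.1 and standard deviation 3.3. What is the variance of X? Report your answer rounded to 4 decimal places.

35.1212

Per component, A: μ=8.1, E[X²]=73.71; B: μ=4.05, E[X²]=16.77; C: μ=-3.1, E[X²]=20.5.
E[X] = 0.5·8.1 + 0.125·4.05 + 0.375·-3.1 = 3.39375.
E[X²] = 0.5·73.71 + 0.125·16.77 + 0.375·20.5 = 46.6387.
Var(X) = E[X²] − (E[X])² = 46.6387 − 11.5175 = 35.1212.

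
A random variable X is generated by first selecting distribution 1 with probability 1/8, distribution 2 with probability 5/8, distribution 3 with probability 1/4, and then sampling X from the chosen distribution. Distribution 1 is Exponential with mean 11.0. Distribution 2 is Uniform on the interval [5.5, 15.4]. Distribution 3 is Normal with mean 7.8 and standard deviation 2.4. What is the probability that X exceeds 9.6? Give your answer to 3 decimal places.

Conditional on each component, P(X > 9.6): 1: 0.417811; 2: 0.585859; 3: 0.226627.
By total probability, P(X > 9.6) = 0.125·0.417811 + 0.625·0.585859 + 0.25·0.226627 = 0.475045.

0.475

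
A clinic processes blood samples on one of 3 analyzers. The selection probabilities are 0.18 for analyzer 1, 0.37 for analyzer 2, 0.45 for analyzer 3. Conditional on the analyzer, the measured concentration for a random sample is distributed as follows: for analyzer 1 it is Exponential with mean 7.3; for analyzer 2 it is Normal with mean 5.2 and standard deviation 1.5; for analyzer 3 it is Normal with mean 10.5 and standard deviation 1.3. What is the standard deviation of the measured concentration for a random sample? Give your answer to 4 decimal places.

4.1213

Per component, 1: μ=7.3, E[X²]=106.58; 2: μ=5.2, E[X²]=29.29; 3: μ=10.5, E[X²]=111.94.
E[X] = 0.18·7.3 + 0.37·5.2 + 0.45·10.5 = 7.963.
E[X²] = 0.18·106.58 + 0.37·29.29 + 0.45·111.94 = 80.3947.
Var(X) = E[X²] − (E[X])² = 80.3947 − 63.4094 = 16.9853.
SD(X) = √16.9853 = 4.12133.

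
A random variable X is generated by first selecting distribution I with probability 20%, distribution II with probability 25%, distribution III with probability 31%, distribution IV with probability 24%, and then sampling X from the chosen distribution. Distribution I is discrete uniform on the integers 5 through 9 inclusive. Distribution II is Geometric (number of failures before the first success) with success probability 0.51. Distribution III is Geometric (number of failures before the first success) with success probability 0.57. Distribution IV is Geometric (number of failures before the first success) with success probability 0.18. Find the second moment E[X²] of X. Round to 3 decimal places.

22.543

For each component E[X²] = Var + (mean)², giving I: 51; II: 2.807; III: 1.89258; IV: 46.0617.
Overall E[X²] = 0.2·51 + 0.25·2.807 + 0.31·1.89258 + 0.24·46.0617 = 22.5433.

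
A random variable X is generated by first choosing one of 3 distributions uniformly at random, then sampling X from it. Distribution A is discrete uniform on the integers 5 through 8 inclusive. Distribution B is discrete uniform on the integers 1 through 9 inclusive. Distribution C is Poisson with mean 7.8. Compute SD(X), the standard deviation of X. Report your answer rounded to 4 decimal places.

2.5589

Per component, A: μ=6.5, E[X²]=43.5; B: μ=5, E[X²]=31.6667; C: μ=7.8, E[X²]=68.64.
E[X] = 0.333333·6.5 + 0.333333·5 + 0.333333·7.8 = 6.43333.
E[X²] = 0.333333·43.5 + 0.333333·31.6667 + 0.333333·68.64 = 47.9356.
Var(X) = E[X²] − (E[X])² = 47.9356 − 41.3878 = 6.54778.
SD(X) = √6.54778 = 2.55886.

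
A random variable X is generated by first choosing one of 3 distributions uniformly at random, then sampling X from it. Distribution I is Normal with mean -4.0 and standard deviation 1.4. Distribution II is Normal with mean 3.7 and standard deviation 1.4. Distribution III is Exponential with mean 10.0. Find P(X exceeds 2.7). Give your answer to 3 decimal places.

0.509

Conditional on each component, P(X > 2.7): I: 8.51901e-07; II: 0.762475; III: 0.763379.
By total probability, P(X > 2.7) = 0.333333·8.51901e-07 + 0.333333·0.762475 + 0.333333·0.763379 = 0.508618.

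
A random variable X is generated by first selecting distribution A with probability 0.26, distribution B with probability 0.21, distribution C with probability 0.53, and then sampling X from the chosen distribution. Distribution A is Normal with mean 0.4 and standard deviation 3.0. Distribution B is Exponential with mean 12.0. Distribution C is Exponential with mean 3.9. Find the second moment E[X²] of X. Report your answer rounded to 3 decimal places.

For each component E[X²] = Var + (mean)², giving A: 9.16; B: 288; C: 30.42.
Overall E[X²] = 0.26·9.16 + 0.21·288 + 0.53·30.42 = 78.9842.

78.984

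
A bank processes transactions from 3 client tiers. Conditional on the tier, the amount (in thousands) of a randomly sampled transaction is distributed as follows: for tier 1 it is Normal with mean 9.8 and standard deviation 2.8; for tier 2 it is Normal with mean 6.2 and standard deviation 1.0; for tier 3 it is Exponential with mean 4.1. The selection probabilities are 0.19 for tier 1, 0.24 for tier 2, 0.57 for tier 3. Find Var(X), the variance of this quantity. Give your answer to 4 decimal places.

Per component, 1: μ=9.8, E[X²]=103.88; 2: μ=6.2, E[X²]=39.44; 3: μ=4.1, E[X²]=33.62.
E[X] = 0.19·9.8 + 0.24·6.2 + 0.57·4.1 = 5.687.
E[X²] = 0.19·103.88 + 0.24·39.44 + 0.57·33.62 = 48.3662.
Var(X) = E[X²] − (E[X])² = 48.3662 − 32.342 = 16.0242.

16.0242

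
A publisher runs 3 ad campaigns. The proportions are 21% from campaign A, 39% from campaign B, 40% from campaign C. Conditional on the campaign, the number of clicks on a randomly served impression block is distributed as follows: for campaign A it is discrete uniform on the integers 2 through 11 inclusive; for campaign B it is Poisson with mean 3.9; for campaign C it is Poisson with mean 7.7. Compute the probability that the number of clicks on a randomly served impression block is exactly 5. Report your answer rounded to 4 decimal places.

0.1212

Conditional on each campaign, P(X = 5): A: 0.1; B: 0.152193; C: 0.102142.
By total probability, P(X = 5) = 0.21·0.1 + 0.39·0.152193 + 0.4·0.102142 = 0.121212.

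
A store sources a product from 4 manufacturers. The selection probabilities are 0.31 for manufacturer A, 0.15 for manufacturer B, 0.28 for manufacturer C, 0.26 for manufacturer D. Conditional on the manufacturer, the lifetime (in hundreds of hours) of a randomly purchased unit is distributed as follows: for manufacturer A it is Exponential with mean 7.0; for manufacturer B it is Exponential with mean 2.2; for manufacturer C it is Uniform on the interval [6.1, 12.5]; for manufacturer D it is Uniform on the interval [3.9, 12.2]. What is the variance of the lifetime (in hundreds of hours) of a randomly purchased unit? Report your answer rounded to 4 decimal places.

Per component, A: μ=7, E[X²]=98; B: μ=2.2, E[X²]=9.68; C: μ=9.3, E[X²]=89.9033; D: μ=8.05, E[X²]=70.5433.
E[X] = 0.31·7 + 0.15·2.2 + 0.28·9.3 + 0.26·8.05 = 7.197.
E[X²] = 0.31·98 + 0.15·9.68 + 0.28·89.9033 + 0.26·70.5433 = 75.3462.
Var(X) = E[X²] − (E[X])² = 75.3462 − 51.7968 = 23.5494.

23.5494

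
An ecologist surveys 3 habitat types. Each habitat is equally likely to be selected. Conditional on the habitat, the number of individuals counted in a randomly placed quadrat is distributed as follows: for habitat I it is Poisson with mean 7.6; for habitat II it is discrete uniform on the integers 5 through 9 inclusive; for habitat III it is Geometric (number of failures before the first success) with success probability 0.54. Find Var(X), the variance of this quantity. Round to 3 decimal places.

13.026

Per component, I: μ=7.6, E[X²]=65.36; II: μ=7, E[X²]=51; III: μ=0.851852, E[X²]=2.30316.
E[X] = 0.333333·7.6 + 0.333333·7 + 0.333333·0.851852 = 5.15062.
E[X²] = 0.333333·65.36 + 0.333333·51 + 0.333333·2.30316 = 39.5544.
Var(X) = E[X²] − (E[X])² = 39.5544 − 26.5289 = 13.0255.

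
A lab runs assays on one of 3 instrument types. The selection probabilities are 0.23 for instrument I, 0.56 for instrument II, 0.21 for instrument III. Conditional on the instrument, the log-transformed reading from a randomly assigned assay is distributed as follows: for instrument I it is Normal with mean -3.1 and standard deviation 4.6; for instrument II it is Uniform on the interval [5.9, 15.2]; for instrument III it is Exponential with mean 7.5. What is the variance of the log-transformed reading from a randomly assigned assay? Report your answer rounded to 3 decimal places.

Per component, I: μ=-3.1, E[X²]=30.77; II: μ=10.55, E[X²]=118.51; III: μ=7.5, E[X²]=112.5.
E[X] = 0.23·-3.1 + 0.56·10.55 + 0.21·7.5 = 6.77.
E[X²] = 0.23·30.77 + 0.56·118.51 + 0.21·112.5 = 97.0677.
Var(X) = E[X²] − (E[X])² = 97.0677 − 45.8329 = 51.2348.

51.235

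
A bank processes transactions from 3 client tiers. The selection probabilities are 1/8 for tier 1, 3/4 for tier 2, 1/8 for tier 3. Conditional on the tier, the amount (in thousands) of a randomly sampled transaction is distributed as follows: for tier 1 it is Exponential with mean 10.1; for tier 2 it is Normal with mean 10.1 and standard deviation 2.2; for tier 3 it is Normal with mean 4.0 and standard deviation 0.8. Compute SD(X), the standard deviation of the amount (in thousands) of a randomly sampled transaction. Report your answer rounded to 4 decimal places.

4.5311

Per component, 1: μ=10.1, E[X²]=204.02; 2: μ=10.1, E[X²]=106.85; 3: μ=4, E[X²]=16.64.
E[X] = 0.125·10.1 + 0.75·10.1 + 0.125·4 = 9.3375.
E[X²] = 0.125·204.02 + 0.75·106.85 + 0.125·16.64 = 107.72.
Var(X) = E[X²] − (E[X])² = 107.72 − 87.1889 = 20.5311.
SD(X) = √20.5311 = 4.53112.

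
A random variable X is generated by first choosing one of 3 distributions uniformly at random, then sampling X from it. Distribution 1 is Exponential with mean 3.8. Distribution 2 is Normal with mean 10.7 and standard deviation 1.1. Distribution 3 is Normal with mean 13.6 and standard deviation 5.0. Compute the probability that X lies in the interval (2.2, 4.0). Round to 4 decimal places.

0.0759

Conditional on each component, P(2.2 < X < 4.0): 1: 0.21147; 2: 5.61351e-10; 3: 0.0161251.
By total probability, P(2.2 < X < 4.0) = 0.333333·0.21147 + 0.333333·5.61351e-10 + 0.333333·0.0161251 = 0.075865.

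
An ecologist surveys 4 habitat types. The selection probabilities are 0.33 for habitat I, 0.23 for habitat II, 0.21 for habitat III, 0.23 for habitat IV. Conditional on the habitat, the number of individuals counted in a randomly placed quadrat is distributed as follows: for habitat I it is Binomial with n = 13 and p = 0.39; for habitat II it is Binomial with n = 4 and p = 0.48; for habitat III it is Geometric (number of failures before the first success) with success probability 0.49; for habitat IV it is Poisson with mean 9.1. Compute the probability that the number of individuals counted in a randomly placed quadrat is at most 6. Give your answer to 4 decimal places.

0.7455

Conditional on each habitat, P(X ≤ 6): I: 0.793527; II: 1; III: 0.991026; IV: 0.197823.
By total probability, P(X ≤ 6) = 0.33·0.793527 + 0.23·1 + 0.21·0.991026 + 0.23·0.197823 = 0.745479.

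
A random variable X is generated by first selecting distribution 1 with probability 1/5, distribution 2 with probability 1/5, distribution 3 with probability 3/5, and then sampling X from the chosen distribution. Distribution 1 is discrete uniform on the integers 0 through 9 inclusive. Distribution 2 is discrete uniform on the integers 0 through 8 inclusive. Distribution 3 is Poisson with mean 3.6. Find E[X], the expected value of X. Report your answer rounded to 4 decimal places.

3.8600

Component means — 1: 4.5; 2: 4; 3: 3.6.
E[X] = 0.2·4.5 + 0.2·4 + 0.6·3.6 = 3.86.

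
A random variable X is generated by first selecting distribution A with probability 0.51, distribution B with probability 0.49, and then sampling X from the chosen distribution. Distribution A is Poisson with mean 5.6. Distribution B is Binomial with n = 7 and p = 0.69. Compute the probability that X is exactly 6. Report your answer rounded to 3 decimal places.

0.196

Conditional on each component, P(X = 6): A: 0.158397; B: 0.234182.
By total probability, P(X = 6) = 0.51·0.158397 + 0.49·0.234182 = 0.195532.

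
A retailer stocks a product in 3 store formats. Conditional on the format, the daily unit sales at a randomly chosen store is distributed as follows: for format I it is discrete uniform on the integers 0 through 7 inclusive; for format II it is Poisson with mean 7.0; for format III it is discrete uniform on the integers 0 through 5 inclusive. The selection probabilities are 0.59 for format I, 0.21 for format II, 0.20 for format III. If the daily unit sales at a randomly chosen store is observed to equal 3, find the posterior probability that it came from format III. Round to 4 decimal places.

0.2824

Likelihoods P(X=3 | ·): I: 0.125; II: 0.0521293; III: 0.166667.
Posterior ∝ prior × likelihood. Numerator for III: 0.2·0.166667 = 0.0333333.
Normalizing constant: 0.59·0.125 + 0.21·0.0521293 + 0.2·0.166667 = 0.11803.
P(III | observation) = 0.0333333 / 0.11803 = 0.282413.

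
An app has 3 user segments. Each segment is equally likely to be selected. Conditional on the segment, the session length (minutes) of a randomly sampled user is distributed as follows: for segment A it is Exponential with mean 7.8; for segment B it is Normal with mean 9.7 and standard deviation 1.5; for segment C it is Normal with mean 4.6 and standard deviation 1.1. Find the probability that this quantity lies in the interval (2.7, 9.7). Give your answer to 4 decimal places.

0.6257

Conditional on each segment, P(2.7 < X < 9.7): A: 0.419056; B: 0.499998; C: 0.957939.
By total probability, P(2.7 < X < 9.7) = 0.333333·0.419056 + 0.333333·0.499998 + 0.333333·0.957939 = 0.625665.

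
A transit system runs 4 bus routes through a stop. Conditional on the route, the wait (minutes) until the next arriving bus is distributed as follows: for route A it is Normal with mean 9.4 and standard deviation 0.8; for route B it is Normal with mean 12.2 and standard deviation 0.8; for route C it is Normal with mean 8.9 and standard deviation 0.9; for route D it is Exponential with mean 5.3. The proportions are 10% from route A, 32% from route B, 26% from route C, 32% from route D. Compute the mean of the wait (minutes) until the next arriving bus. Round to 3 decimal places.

8.854

Component means — A: 9.4; B: 12.2; C: 8.9; D: 5.3.
E[X] = 0.1·9.4 + 0.32·12.2 + 0.26·8.9 + 0.32·5.3 = 8.854.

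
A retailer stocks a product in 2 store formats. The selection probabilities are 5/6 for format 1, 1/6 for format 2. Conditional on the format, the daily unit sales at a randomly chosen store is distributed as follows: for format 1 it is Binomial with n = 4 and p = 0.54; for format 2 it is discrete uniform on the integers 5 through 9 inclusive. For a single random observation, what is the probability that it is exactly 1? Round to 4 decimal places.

0.1752

Conditional on each format, P(X = 1): 1: 0.210246; 2: 0.
By total probability, P(X = 1) = 0.833333·0.210246 + 0.166667·0 = 0.175205.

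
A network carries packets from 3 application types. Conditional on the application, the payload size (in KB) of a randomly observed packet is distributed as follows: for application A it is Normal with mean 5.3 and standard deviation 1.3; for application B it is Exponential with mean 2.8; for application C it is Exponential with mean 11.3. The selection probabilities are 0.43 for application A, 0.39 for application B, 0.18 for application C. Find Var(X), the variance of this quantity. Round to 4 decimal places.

Per component, A: μ=5.3, E[X²]=29.78; B: μ=2.8, E[X²]=15.68; C: μ=11.3, E[X²]=255.38.
E[X] = 0.43·5.3 + 0.39·2.8 + 0.18·11.3 = 5.405.
E[X²] = 0.43·29.78 + 0.39·15.68 + 0.18·255.38 = 64.889.
Var(X) = E[X²] − (E[X])² = 64.889 − 29.214 = 35.675.

35.6750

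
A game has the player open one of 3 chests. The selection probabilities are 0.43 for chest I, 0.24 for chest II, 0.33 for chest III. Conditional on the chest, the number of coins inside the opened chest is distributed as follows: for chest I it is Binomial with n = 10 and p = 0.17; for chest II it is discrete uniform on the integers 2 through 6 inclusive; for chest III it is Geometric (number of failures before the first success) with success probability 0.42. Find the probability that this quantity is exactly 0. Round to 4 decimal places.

0.2053

Conditional on each chest, P(X = 0): I: 0.15516; II: 0; III: 0.42.
By total probability, P(X = 0) = 0.43·0.15516 + 0.24·0 + 0.33·0.42 = 0.205319.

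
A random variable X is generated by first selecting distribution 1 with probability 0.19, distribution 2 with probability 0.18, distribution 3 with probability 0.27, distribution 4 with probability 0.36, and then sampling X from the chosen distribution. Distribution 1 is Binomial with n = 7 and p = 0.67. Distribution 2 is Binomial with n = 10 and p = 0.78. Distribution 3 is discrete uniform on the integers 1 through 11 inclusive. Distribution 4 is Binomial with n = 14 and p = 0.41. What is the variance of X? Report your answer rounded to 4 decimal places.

5.4554

Per component, 1: μ=4.69, E[X²]=23.5438; 2: μ=7.8, E[X²]=62.556; 3: μ=6, E[X²]=46; 4: μ=5.74, E[X²]=36.3342.
E[X] = 0.19·4.69 + 0.18·7.8 + 0.27·6 + 0.36·5.74 = 5.9815.
E[X²] = 0.19·23.5438 + 0.18·62.556 + 0.27·46 + 0.36·36.3342 = 41.2337.
Var(X) = E[X²] − (E[X])² = 41.2337 − 35.7783 = 5.45537.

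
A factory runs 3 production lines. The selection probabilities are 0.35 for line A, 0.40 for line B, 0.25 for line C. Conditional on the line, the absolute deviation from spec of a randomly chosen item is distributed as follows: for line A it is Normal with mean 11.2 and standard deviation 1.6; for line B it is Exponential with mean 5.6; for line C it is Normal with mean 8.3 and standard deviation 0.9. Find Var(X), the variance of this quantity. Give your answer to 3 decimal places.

19.498

Per component, A: μ=11.2, E[X²]=128; B: μ=5.6, E[X²]=62.72; C: μ=8.3, E[X²]=69.7.
E[X] = 0.35·11.2 + 0.4·5.6 + 0.25·8.3 = 8.235.
E[X²] = 0.35·128 + 0.4·62.72 + 0.25·69.7 = 87.313.
Var(X) = E[X²] − (E[X])² = 87.313 − 67.8152 = 19.4978.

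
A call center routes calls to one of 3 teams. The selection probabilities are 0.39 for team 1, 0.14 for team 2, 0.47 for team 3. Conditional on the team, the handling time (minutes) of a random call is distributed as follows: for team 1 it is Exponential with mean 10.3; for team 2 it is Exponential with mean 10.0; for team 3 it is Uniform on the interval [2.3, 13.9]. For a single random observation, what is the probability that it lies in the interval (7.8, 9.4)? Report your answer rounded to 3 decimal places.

Conditional on each team, P(7.8 < X < 9.4): 1: 0.067469; 2: 0.0677782; 3: 0.137931.
By total probability, P(7.8 < X < 9.4) = 0.39·0.067469 + 0.14·0.0677782 + 0.47·0.137931 = 0.100629.

0.101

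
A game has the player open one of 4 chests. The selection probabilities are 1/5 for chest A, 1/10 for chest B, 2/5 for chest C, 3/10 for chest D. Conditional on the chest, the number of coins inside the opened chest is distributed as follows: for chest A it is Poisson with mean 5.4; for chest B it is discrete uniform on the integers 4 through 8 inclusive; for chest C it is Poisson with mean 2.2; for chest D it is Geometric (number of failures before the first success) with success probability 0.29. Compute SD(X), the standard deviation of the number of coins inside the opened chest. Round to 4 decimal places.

2.6468

Per component, A: μ=5.4, E[X²]=34.56; B: μ=6, E[X²]=38; C: μ=2.2, E[X²]=7.04; D: μ=2.44828, E[X²]=14.4364.
E[X] = 0.2·5.4 + 0.1·6 + 0.4·2.2 + 0.3·2.44828 = 3.29448.
E[X²] = 0.2·34.56 + 0.1·38 + 0.4·7.04 + 0.3·14.4364 = 17.8589.
Var(X) = E[X²] − (E[X])² = 17.8589 − 10.8536 = 7.0053.
SD(X) = √7.0053 = 2.64675.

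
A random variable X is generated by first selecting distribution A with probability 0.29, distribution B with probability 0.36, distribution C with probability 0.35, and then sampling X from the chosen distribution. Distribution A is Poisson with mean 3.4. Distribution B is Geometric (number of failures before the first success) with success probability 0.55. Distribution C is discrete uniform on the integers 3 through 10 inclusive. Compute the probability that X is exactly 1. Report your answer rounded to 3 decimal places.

0.122

Conditional on each component, P(X = 1): A: 0.113469; B: 0.2475; C: 0.
By total probability, P(X = 1) = 0.29·0.113469 + 0.36·0.2475 + 0.35·0 = 0.122006.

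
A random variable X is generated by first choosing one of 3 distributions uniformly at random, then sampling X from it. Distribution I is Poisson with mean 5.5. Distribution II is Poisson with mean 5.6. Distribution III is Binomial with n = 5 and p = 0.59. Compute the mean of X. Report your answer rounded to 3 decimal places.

4.683

Component means — I: 5.5; II: 5.6; III: 2.95.
E[X] = 0.333333·5.5 + 0.333333·5.6 + 0.333333·2.95 = 4.68333.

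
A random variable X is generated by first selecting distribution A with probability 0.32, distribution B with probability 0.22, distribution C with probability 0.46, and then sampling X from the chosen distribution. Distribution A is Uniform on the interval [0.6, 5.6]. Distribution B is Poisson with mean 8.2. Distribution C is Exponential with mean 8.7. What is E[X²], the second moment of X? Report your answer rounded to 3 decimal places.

For each component E[X²] = Var + (mean)², giving A: 11.6933; B: 75.44; C: 151.38.
Overall E[X²] = 0.32·11.6933 + 0.22·75.44 + 0.46·151.38 = 89.9735.

89.973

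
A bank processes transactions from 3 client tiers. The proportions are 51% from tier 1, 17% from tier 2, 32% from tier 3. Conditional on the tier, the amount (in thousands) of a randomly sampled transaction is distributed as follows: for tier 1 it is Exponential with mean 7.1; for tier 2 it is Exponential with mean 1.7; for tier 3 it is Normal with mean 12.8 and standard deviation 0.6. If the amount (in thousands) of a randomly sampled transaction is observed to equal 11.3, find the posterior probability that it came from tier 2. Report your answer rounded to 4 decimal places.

0.0054

Likelihoods f(11.3 | ·): 1: 0.0286775; 2: 0.000763432; 3: 0.0292138.
Posterior ∝ prior × likelihood. Numerator for 2: 0.17·0.000763432 = 0.000129783.
Normalizing constant: 0.51·0.0286775 + 0.17·0.000763432 + 0.32·0.0292138 = 0.0241037.
P(2 | observation) = 0.000129783 / 0.0241037 = 0.00538437.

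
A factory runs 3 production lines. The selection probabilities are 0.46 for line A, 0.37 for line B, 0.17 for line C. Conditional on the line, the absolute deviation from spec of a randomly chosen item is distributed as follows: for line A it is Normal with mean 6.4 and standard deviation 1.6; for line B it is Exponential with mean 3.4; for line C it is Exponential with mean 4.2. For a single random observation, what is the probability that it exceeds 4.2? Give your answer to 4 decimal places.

0.5912

Conditional on each line, P(X > 4.2): A: 0.915434; B: 0.290749; C: 0.367879.
By total probability, P(X > 4.2) = 0.46·0.915434 + 0.37·0.290749 + 0.17·0.367879 = 0.591216.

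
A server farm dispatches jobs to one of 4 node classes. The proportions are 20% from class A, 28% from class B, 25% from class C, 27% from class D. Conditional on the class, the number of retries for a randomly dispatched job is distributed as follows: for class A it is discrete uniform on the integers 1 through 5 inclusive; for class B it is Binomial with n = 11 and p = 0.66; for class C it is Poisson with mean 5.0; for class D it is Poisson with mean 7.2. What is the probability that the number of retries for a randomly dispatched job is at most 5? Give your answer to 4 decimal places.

Conditional on each class, P(X ≤ 5): A: 1; B: 0.13235; C: 0.615961; D: 0.275897.
By total probability, P(X ≤ 5) = 0.2·1 + 0.28·0.13235 + 0.25·0.615961 + 0.27·0.275897 = 0.46554.

0.4655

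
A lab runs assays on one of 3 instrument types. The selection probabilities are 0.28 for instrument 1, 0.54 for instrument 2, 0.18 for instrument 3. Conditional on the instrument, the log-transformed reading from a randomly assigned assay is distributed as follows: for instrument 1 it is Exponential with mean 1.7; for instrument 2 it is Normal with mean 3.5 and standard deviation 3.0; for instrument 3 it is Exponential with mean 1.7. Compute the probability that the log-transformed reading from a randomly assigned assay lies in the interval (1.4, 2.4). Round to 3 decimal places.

0.152

Conditional on each instrument, P(1.4 < X < 2.4): 1: 0.195167; 2: 0.11497; 3: 0.195167.
By total probability, P(1.4 < X < 2.4) = 0.28·0.195167 + 0.54·0.11497 + 0.18·0.195167 = 0.151861.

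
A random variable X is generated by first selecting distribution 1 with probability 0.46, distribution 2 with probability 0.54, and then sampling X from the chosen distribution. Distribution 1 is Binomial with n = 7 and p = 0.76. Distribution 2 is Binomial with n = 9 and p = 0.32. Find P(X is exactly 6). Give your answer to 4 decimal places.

Conditional on each component, P(X = 6): 1: 0.323736; 2: 0.02836.
By total probability, P(X = 6) = 0.46·0.323736 + 0.54·0.02836 = 0.164233.

0.1642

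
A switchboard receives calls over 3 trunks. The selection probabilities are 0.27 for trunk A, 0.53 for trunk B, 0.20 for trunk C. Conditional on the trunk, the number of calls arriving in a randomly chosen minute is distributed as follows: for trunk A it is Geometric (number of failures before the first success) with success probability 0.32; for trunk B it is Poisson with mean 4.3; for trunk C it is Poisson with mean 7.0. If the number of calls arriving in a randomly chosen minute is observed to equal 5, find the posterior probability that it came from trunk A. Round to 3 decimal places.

Likelihoods P(X=5 | ·): A: 0.0465259; B: 0.166224; C: 0.127717.
Posterior ∝ prior × likelihood. Numerator for A: 0.27·0.0465259 = 0.012562.
Normalizing constant: 0.27·0.0465259 + 0.53·0.166224 + 0.2·0.127717 = 0.126204.
P(A | observation) = 0.012562 / 0.126204 = 0.099537.

0.100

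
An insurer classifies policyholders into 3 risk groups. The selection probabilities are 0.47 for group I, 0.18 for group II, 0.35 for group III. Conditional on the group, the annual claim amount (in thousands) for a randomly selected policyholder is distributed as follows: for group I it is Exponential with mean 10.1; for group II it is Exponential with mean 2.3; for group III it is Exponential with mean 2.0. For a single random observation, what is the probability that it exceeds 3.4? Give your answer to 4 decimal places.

0.4406

Conditional on each group, P(X > 3.4): I: 0.71417; II: 0.228034; III: 0.182684.
By total probability, P(X > 3.4) = 0.47·0.71417 + 0.18·0.228034 + 0.35·0.182684 = 0.440645.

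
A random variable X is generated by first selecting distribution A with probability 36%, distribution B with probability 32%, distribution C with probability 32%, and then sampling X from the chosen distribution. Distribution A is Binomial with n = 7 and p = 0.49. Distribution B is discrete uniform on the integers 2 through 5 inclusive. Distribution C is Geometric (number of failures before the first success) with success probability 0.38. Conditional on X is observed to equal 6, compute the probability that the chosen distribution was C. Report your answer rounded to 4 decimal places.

0.2797

Likelihoods P(X=6 | ·): A: 0.0494134; B: 0; C: 0.0215841.
Posterior ∝ prior × likelihood. Numerator for C: 0.32·0.0215841 = 0.00690691.
Normalizing constant: 0.36·0.0494134 + 0.32·0 + 0.32·0.0215841 = 0.0246957.
P(C | observation) = 0.00690691 / 0.0246957 = 0.27968.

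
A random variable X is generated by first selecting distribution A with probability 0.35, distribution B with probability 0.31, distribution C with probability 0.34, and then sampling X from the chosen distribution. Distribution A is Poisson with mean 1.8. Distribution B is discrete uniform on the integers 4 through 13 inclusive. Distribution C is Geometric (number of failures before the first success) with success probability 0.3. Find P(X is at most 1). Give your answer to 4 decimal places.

0.3354

Conditional on each component, P(X ≤ 1): A: 0.462837; B: 0; C: 0.51.
By total probability, P(X ≤ 1) = 0.35·0.462837 + 0.31·0 + 0.34·0.51 = 0.335393.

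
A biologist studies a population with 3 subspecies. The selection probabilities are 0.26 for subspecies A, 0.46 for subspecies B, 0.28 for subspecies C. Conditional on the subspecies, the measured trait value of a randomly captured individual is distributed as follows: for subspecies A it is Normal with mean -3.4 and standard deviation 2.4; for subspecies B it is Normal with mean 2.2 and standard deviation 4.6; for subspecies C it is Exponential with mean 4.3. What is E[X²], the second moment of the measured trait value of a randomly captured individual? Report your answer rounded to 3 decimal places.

For each component E[X²] = Var + (mean)², giving A: 17.32; B: 26; C: 36.98.
Overall E[X²] = 0.26·17.32 + 0.46·26 + 0.28·36.98 = 26.8176.

26.818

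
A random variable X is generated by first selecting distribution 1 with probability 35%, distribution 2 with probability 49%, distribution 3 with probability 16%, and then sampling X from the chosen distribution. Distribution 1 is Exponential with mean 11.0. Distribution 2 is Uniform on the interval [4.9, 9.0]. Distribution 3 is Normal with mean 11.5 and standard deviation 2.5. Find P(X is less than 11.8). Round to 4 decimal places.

0.8079

Conditional on each component, P(X < 11.8): 1: 0.657926; 2: 1; 3: 0.547758.
By total probability, P(X < 11.8) = 0.35·0.657926 + 0.49·1 + 0.16·0.547758 = 0.807915.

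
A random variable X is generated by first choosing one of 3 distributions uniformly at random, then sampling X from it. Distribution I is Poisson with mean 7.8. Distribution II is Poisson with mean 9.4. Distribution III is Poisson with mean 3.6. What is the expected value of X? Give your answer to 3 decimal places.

Component means — I: 7.8; II: 9.4; III: 3.6.
E[X] = 0.333333·7.8 + 0.333333·9.4 + 0.333333·3.6 = 6.93333.

6.933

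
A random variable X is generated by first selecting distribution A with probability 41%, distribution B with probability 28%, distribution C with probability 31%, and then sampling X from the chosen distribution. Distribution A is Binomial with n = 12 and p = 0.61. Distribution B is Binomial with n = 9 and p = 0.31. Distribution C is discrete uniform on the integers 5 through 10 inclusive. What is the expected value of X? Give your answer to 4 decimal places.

6.1074

Component means — A: 7.32; B: 2.79; C: 7.5.
E[X] = 0.41·7.32 + 0.28·2.79 + 0.31·7.5 = 6.1074.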